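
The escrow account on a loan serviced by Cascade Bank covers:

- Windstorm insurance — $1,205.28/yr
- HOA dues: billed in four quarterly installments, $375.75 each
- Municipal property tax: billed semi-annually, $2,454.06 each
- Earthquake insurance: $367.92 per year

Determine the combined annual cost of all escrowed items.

$7,984.32

Windstorm insurance = $1,205.28 per year
HOA dues = $375.75 × 4 = $1,503.00 per year
Municipal property tax = $2,454.06 × 2 = $4,908.12 per year
Earthquake insurance = $367.92 per year
Total annual escrow = $1,205.28 + $1,503.00 + $4,908.12 + $367.92 = $7,984.32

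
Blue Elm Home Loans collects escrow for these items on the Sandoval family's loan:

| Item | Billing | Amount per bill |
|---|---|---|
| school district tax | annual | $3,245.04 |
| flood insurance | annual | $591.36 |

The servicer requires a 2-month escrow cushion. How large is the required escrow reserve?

$639.40

School district tax — $3,245.04 per year
Flood insurance — $591.36 per year
Yearly total = $3,245.04 + $591.36 = $3,836.40
Base monthly escrow = $3,836.40 / 12 = $319.70
Cushion = 2 × $319.70 = $639.40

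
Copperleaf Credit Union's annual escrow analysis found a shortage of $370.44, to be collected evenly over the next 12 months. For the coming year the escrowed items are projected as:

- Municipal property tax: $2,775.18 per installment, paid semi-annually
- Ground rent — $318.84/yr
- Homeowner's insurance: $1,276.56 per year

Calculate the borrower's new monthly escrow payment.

Municipal property tax = $2,775.18 × 2 = $5,550.36 per year
Ground rent = $318.84 per year
Homeowner's insurance = $1,276.56 per year
Total annual escrow = $7,145.76
Monthly escrow = $7,145.76 ÷ 12 = $595.48
Shortage spread = $370.44 / 12 = $30.87/mo
Adjusted monthly = $595.48 + $30.87 = $626.35

$626.35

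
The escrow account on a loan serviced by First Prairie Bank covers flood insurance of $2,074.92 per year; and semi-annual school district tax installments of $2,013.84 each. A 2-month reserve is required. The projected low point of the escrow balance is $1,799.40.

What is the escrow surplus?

$782.30

Flood insurance = $2,074.92
School district tax = $2,013.84 × 2 = $4,027.68
Total per year = $6,102.60
Base monthly escrow = $6,102.60 / 12 = $508.55
Cushion = 2 × $508.55 = $1,017.10
Surplus = $1,799.40 − $1,017.10 = $782.30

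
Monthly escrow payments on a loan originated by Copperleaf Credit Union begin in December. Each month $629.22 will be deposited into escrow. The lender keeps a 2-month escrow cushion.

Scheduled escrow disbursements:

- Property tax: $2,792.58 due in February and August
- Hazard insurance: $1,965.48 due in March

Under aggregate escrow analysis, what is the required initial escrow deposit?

$3,499.62

Cushion = 2 × $629.22 = $1,258.44
Trial balance (start $0, +$629.22 each month, − disbursements):
  Dec: +$629.22 → $629.22
  Jan: +$629.22 → $1,258.44
  Feb: +$629.22 − $2,792.58 → -$904.92
  Mar: +$629.22 − $1,965.48 → -$2,241.18
  Apr: +$629.22 → -$1,611.96
  May: +$629.22 → -$982.74
  Jun: +$629.22 → -$353.52
  Jul: +$629.22 → $275.70
  Aug: +$629.22 − $2,792.58 → -$1,887.66
  Sep: +$629.22 → -$1,258.44
  Oct: +$629.22 → -$629.22
  Nov: +$629.22 → $0.00
Lowest trial balance = -$2,241.18 (Mar)
Initial deposit = cushion − low point = $1,258.44 − (-$2,241.18) = $3,499.62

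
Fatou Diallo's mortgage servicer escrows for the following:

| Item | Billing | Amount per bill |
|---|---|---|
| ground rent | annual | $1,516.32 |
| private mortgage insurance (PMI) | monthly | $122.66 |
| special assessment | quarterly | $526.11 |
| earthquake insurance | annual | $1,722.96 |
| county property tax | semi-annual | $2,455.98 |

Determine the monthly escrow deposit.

Ground rent: $1,516.32/yr
Private mortgage insurance (PMI): $122.66 × 12 = $1,471.92/yr
Special assessment: $526.11 × 4 = $2,104.44/yr
Earthquake insurance: $1,722.96/yr
County property tax: $2,455.98 × 2 = $4,911.96/yr
Total per year = $1,516.32 + $1,471.92 + $2,104.44 + $1,722.96 + $4,911.96 = $11,727.60
Monthly = $11,727.60 / 12 = $977.30

$977.30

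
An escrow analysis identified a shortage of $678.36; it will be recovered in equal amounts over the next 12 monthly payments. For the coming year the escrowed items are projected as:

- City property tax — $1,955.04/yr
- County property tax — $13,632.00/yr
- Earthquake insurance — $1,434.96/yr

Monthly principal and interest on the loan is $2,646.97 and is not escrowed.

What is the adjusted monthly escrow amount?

$1,475.03

City property tax: $1,955.04 annually
County property tax: $13,632.00 annually
Earthquake insurance: $1,434.96 annually
Combined annual = $1,955.04 + $13,632.00 + $1,434.96 = $17,022.00
Monthly = $17,022.00 ÷ 12 = $1,418.50
Monthly shortage recovery: $678.36 / 12 = $56.53
New monthly escrow = $1,418.50 + $56.53 = $1,475.03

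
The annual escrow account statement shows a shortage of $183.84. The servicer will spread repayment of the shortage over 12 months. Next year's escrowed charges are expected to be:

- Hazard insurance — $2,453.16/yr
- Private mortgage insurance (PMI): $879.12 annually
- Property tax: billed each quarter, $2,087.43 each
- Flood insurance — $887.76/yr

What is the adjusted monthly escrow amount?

$1,062.80

Hazard insurance = $2,453.16/yr
Private mortgage insurance (PMI) = $879.12/yr
Property tax = $2,087.43 × 4 = $8,349.72/yr
Flood insurance = $887.76/yr
Total annual escrow = $2,453.16 + $879.12 + $8,349.72 + $887.76 = $12,569.76
Base monthly escrow = $12,569.76 / 12 = $1,047.48
Shortage per month = $183.84 / 12 = $15.32
Adjusted monthly = $1,047.48 + $15.32 = $1,062.80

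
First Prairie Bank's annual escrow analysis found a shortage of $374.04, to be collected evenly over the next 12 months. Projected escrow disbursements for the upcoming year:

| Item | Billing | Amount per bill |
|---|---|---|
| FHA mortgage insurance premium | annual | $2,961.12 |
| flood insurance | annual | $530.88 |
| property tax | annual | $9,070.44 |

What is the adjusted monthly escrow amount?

FHA mortgage insurance premium — $2,961.12
Flood insurance — $530.88
Property tax — $9,070.44
Yearly total = $12,562.44
Monthly escrow = $12,562.44 ÷ 12 = $1,046.87
Shortage per month = $374.04 / 12 = $31.17
Adjusted monthly = $1,046.87 + $31.17 = $1,078.04

$1,078.04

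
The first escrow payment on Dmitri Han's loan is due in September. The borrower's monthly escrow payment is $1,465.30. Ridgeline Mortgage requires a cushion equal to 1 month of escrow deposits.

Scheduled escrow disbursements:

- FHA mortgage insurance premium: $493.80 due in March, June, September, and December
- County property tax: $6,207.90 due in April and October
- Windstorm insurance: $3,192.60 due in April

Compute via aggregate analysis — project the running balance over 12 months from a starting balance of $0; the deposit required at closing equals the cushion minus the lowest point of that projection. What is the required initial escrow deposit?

$6,832.70

Cushion = 1 × $1,465.30 = $1,465.30
Trial balance (start $0, +$1,465.30 each month, − disbursements):
  Sep: +$1,465.30 − $493.80 → $971.50
  Oct: +$1,465.30 − $6,207.90 → -$3,771.10
  Nov: +$1,465.30 → -$2,305.80
  Dec: +$1,465.30 − $493.80 → -$1,334.30
  Jan: +$1,465.30 → $131.00
  Feb: +$1,465.30 → $1,596.30
  Mar: +$1,465.30 − $493.80 → $2,567.80
  Apr: +$1,465.30 − $9,400.50 → -$5,367.40
  May: +$1,465.30 → -$3,902.10
  Jun: +$1,465.30 − $493.80 → -$2,930.60
  Jul: +$1,465.30 → -$1,465.30
  Aug: +$1,465.30 → $0.00
Lowest trial balance = -$5,367.40 (Apr)
Initial deposit = cushion − low point = $1,465.30 − (-$5,367.40) = $6,832.70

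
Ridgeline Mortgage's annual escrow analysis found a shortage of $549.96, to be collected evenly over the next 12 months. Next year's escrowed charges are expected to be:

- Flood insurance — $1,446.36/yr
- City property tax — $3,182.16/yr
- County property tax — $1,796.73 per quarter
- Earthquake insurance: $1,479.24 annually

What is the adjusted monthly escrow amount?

$1,153.72

Flood insurance: $1,446.36
City property tax: $3,182.16
County property tax: $1,796.73 × 4 = $7,186.92
Earthquake insurance: $1,479.24
Annual escrow total = $13,294.68
Monthly = $13,294.68 ÷ 12 = $1,107.89
Monthly shortage recovery: $549.96 ÷ 12 = $45.83
Adjusted monthly = $1,107.89 + $45.83 = $1,153.72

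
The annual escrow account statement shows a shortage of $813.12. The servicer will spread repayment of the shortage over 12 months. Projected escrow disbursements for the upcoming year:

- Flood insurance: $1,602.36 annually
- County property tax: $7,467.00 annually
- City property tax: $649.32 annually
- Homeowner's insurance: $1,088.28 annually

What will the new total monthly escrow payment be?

Flood insurance: $1,602.36/yr
County property tax: $7,467.00/yr
City property tax: $649.32/yr
Homeowner's insurance: $1,088.28/yr
Combined annual = $10,806.96
Per month = $10,806.96 / 12 = $900.58
Monthly shortage recovery: $813.12 ÷ 12 = $67.76
Adjusted monthly = $900.58 + $67.76 = $968.34

$968.34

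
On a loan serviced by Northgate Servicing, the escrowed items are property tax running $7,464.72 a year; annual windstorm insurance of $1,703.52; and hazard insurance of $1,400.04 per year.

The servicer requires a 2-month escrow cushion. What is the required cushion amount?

$1,761.38

Property tax: $7,464.72
Windstorm insurance: $1,703.52
Hazard insurance: $1,400.04
Yearly total = $7,464.72 + $1,703.52 + $1,400.04 = $10,568.28
Monthly escrow = $10,568.28 / 12 = $880.69
Reserve = 2 × $880.69 = $1,761.38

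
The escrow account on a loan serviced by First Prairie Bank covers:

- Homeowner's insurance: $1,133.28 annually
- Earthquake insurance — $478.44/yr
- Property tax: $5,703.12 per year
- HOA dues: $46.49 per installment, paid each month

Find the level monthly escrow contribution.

$656.06

Homeowner's insurance = $1,133.28/yr
Earthquake insurance = $478.44/yr
Property tax = $5,703.12/yr
HOA dues = $46.49 × 12 = $557.88/yr
Yearly total = $7,872.72
Base monthly escrow = $7,872.72 / 12 = $656.06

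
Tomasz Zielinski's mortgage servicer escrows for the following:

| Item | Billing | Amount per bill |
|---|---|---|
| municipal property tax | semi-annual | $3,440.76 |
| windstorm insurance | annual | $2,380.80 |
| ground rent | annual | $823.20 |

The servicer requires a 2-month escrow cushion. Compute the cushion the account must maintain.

$1,680.92

Municipal property tax = $3,440.76 × 2 = $6,881.52 per year
Windstorm insurance = $2,380.80 per year
Ground rent = $823.20 per year
Yearly total = $10,085.52
Base monthly escrow = $10,085.52 / 12 = $840.46
Cushion = 2 × $840.46 = $1,680.92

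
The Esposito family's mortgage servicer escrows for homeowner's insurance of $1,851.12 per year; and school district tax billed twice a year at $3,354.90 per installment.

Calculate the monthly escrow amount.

Homeowner's insurance = $1,851.12
School district tax = $3,354.90 × 2 = $6,709.80
Combined annual = $1,851.12 + $6,709.80 = $8,560.92
Monthly = $8,560.92 / 12 = $713.41

$713.41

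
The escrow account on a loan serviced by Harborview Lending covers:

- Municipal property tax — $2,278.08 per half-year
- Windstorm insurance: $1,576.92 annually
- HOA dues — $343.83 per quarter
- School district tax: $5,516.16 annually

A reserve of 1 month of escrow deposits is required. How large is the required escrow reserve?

Municipal property tax — $2,278.08 × 2 = $4,556.16
Windstorm insurance — $1,576.92
HOA dues — $343.83 × 4 = $1,375.32
School district tax — $5,516.16
Yearly total = $13,024.56
Per month = $13,024.56 / 12 = $1,085.38
Cushion = 1 × $1,085.38 = $1,085.38

$1,085.38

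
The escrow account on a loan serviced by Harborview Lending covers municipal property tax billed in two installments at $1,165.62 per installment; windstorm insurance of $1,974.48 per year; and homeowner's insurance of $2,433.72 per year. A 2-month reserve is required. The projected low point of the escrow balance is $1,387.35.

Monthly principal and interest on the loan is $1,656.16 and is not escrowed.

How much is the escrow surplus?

Municipal property tax = $1,165.62 × 2 = $2,331.24 annually
Windstorm insurance = $1,974.48 annually
Homeowner's insurance = $2,433.72 annually
Annual escrow total = $2,331.24 + $1,974.48 + $2,433.72 = $6,739.44
Per month = $6,739.44 / 12 = $561.62
Cushion = 2 × $561.62 = $1,123.24
Excess over cushion: $1,387.35 − $1,123.24 = $264.11

$264.11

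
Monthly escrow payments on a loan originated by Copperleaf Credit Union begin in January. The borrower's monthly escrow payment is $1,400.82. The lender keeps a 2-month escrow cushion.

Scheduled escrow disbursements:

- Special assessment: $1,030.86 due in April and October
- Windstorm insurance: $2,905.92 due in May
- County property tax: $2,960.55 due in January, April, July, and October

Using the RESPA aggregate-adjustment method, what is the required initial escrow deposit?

Cushion = 2 × $1,400.82 = $2,801.64
Trial balance (start $0, +$1,400.82 each month, − disbursements):
  Jan: +$1,400.82 − $2,960.55 → -$1,559.73
  Feb: +$1,400.82 → -$158.91
  Mar: +$1,400.82 → $1,241.91
  Apr: +$1,400.82 − $3,991.41 → -$1,348.68
  May: +$1,400.82 − $2,905.92 → -$2,853.78
  Jun: +$1,400.82 → -$1,452.96
  Jul: +$1,400.82 − $2,960.55 → -$3,012.69
  Aug: +$1,400.82 → -$1,611.87
  Sep: +$1,400.82 → -$211.05
  Oct: +$1,400.82 − $3,991.41 → -$2,801.64
  Nov: +$1,400.82 → -$1,400.82
  Dec: +$1,400.82 → $0.00
Lowest trial balance = -$3,012.69 (Jul)
Initial deposit = cushion − low point = $2,801.64 − (-$3,012.69) = $5,814.33

$5,814.33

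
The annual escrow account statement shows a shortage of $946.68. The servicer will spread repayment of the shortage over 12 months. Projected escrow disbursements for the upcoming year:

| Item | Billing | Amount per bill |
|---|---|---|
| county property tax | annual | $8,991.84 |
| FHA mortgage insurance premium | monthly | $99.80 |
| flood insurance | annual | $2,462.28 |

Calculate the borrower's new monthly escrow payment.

County property tax — $8,991.84 annually
FHA mortgage insurance premium — $99.80 × 12 = $1,197.60 annually
Flood insurance — $2,462.28 annually
Combined annual = $12,651.72
Base monthly escrow = $12,651.72 / 12 = $1,054.31
Shortage per month = $946.68 ÷ 12 = $78.89
Adjusted monthly = $1,054.31 + $78.89 = $1,133.20

$1,133.20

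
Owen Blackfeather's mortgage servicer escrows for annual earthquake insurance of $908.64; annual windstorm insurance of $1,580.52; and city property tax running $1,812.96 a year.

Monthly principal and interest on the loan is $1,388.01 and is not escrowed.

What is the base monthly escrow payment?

$358.51

Earthquake insurance = $908.64 annually
Windstorm insurance = $1,580.52 annually
City property tax = $1,812.96 annually
Annual escrow total = $4,302.12
Per month = $4,302.12 / 12 = $358.51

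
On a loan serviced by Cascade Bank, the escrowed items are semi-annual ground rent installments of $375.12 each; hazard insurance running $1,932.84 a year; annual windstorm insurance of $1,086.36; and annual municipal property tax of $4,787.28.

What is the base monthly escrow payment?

$713.06

Ground rent: $375.12 × 2 = $750.24 per year
Hazard insurance: $1,932.84 per year
Windstorm insurance: $1,086.36 per year
Municipal property tax: $4,787.28 per year
Total per year = $8,556.72
Monthly = $8,556.72 / 12 = $713.06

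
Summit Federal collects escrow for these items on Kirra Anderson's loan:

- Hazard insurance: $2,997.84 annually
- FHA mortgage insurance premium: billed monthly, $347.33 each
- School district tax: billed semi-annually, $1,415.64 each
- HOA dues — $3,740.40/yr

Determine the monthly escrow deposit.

$1,144.79

Hazard insurance: $2,997.84 per year
FHA mortgage insurance premium: $347.33 × 12 = $4,167.96 per year
School district tax: $1,415.64 × 2 = $2,831.28 per year
HOA dues: $3,740.40 per year
Total per year = $13,737.48
Per month = $13,737.48 ÷ 12 = $1,144.79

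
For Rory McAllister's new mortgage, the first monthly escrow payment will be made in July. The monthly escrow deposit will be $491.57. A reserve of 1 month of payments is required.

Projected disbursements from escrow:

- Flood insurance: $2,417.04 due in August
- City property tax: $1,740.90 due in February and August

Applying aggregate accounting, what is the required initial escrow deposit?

$3,666.37

Cushion = 1 × $491.57 = $491.57
Trial balance (start $0, +$491.57 each month, − disbursements):
  Jul: +$491.57 → $491.57
  Aug: +$491.57 − $4,157.94 → -$3,174.80
  Sep: +$491.57 → -$2,683.23
  Oct: +$491.57 → -$2,191.66
  Nov: +$491.57 → -$1,700.09
  Dec: +$491.57 → -$1,208.52
  Jan: +$491.57 → -$716.95
  Feb: +$491.57 − $1,740.90 → -$1,966.28
  Mar: +$491.57 → -$1,474.71
  Apr: +$491.57 → -$983.14
  May: +$491.57 → -$491.57
  Jun: +$491.57 → $0.00
Lowest trial balance = -$3,174.80 (Aug)
Initial deposit = cushion − low point = $491.57 − (-$3,174.80) = $3,666.37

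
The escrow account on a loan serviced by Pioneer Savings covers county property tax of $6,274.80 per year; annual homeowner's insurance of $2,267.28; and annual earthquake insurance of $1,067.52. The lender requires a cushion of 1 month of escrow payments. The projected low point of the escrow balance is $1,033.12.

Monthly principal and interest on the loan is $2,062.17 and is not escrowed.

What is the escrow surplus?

$232.32

County property tax: $6,274.80 per year
Homeowner's insurance: $2,267.28 per year
Earthquake insurance: $1,067.52 per year
Yearly total = $9,609.60
Monthly = $9,609.60 ÷ 12 = $800.80
Required cushion = 1 × $800.80 = $800.80
Surplus = $1,033.12 − $800.80 = $232.32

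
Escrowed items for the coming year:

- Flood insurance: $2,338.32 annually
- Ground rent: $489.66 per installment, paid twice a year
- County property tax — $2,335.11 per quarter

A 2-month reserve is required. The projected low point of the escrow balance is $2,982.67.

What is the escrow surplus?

$872.99

Flood insurance — $2,338.32 annually
Ground rent — $489.66 × 2 = $979.32 annually
County property tax — $2,335.11 × 4 = $9,340.44 annually
Yearly total = $2,338.32 + $979.32 + $9,340.44 = $12,658.08
Per month = $12,658.08 ÷ 12 = $1,054.84
Cushion = 2 × $1,054.84 = $2,109.68
Surplus = $2,982.67 − $2,109.68 = $872.99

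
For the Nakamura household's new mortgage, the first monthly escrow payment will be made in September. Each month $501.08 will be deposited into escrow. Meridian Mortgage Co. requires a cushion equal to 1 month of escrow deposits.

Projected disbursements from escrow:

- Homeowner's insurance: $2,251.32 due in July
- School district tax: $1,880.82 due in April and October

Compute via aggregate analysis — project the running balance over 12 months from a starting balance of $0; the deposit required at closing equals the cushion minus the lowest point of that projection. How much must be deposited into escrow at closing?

Cushion = 1 × $501.08 = $501.08
Trial balance (start $0, +$501.08 each month, − disbursements):
  Sep: +$501.08 → $501.08
  Oct: +$501.08 − $1,880.82 → -$878.66
  Nov: +$501.08 → -$377.58
  Dec: +$501.08 → $123.50
  Jan: +$501.08 → $624.58
  Feb: +$501.08 → $1,125.66
  Mar: +$501.08 → $1,626.74
  Apr: +$501.08 − $1,880.82 → $247.00
  May: +$501.08 → $748.08
  Jun: +$501.08 → $1,249.16
  Jul: +$501.08 − $2,251.32 → -$501.08
  Aug: +$501.08 → $0.00
Lowest trial balance = -$878.66 (Oct)
Initial deposit = cushion − low point = $501.08 − (-$878.66) = $1,379.74

$1,379.74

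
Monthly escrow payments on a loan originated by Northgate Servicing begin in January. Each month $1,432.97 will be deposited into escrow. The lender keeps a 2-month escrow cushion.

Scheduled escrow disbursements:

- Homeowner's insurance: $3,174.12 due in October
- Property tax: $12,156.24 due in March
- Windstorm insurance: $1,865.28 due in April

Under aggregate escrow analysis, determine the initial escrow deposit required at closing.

Cushion = 2 × $1,432.97 = $2,865.94
Trial balance (start $0, +$1,432.97 each month, − disbursements):
  Jan: +$1,432.97 → $1,432.97
  Feb: +$1,432.97 → $2,865.94
  Mar: +$1,432.97 − $12,156.24 → -$7,857.33
  Apr: +$1,432.97 − $1,865.28 → -$8,289.64
  May: +$1,432.97 → -$6,856.67
  Jun: +$1,432.97 → -$5,423.70
  Jul: +$1,432.97 → -$3,990.73
  Aug: +$1,432.97 → -$2,557.76
  Sep: +$1,432.97 → -$1,124.79
  Oct: +$1,432.97 − $3,174.12 → -$2,865.94
  Nov: +$1,432.97 → -$1,432.97
  Dec: +$1,432.97 → $0.00
Lowest trial balance = -$8,289.64 (Apr)
Initial deposit = cushion − low point = $2,865.94 − (-$8,289.64) = $11,155.58

$11,155.58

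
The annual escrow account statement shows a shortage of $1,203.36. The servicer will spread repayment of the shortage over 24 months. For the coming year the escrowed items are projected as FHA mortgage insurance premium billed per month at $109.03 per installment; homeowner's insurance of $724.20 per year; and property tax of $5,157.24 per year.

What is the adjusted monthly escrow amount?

FHA mortgage insurance premium = $109.03 × 12 = $1,308.36 annually
Homeowner's insurance = $724.20 annually
Property tax = $5,157.24 annually
Total per year = $7,189.80
Per month = $7,189.80 / 12 = $599.15
Shortage per month = $1,203.36 / 24 = $50.14
New monthly escrow = $599.15 + $50.14 = $649.29

$649.29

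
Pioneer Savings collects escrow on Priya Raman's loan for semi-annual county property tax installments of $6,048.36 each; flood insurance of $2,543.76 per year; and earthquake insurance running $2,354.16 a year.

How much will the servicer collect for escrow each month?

$1,416.22

County property tax = $6,048.36 × 2 = $12,096.72 per year
Flood insurance = $2,543.76 per year
Earthquake insurance = $2,354.16 per year
Total per year = $16,994.64
Per month = $16,994.64 ÷ 12 = $1,416.22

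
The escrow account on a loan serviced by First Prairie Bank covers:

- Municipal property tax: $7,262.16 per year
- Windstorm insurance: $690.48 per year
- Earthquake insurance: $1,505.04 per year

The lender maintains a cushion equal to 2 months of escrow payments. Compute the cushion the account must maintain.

Municipal property tax = $7,262.16 annually
Windstorm insurance = $690.48 annually
Earthquake insurance = $1,505.04 annually
Total annual escrow = $7,262.16 + $690.48 + $1,505.04 = $9,457.68
Base monthly escrow = $9,457.68 ÷ 12 = $788.14
Cushion = 2 × $788.14 = $1,576.28

$1,576.28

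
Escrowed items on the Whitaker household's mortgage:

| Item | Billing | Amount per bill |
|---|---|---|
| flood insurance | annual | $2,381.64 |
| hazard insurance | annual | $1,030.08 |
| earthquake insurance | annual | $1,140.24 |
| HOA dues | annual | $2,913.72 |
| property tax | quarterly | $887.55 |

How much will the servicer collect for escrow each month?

$917.99

Flood insurance = $2,381.64 annually
Hazard insurance = $1,030.08 annually
Earthquake insurance = $1,140.24 annually
HOA dues = $2,913.72 annually
Property tax = $887.55 × 4 = $3,550.20 annually
Total annual escrow = $2,381.64 + $1,030.08 + $1,140.24 + $2,913.72 + $3,550.20 = $11,015.88
Monthly = $11,015.88 / 12 = $917.99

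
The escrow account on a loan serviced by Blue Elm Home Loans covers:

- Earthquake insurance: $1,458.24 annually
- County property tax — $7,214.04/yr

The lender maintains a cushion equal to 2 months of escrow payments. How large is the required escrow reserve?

Earthquake insurance = $1,458.24 annually
County property tax = $7,214.04 annually
Combined annual = $8,672.28
Monthly escrow = $8,672.28 / 12 = $722.69
Reserve = 2 × $722.69 = $1,445.38

$1,445.38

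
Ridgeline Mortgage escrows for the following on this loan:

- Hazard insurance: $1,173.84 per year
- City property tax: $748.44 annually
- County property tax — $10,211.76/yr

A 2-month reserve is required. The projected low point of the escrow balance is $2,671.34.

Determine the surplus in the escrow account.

Hazard insurance — $1,173.84 per year
City property tax — $748.44 per year
County property tax — $10,211.76 per year
Total per year = $12,134.04
Monthly escrow = $12,134.04 / 12 = $1,011.17
Cushion = 2 × $1,011.17 = $2,022.34
Excess over cushion: $2,671.34 − $2,022.34 = $649.00

$649.00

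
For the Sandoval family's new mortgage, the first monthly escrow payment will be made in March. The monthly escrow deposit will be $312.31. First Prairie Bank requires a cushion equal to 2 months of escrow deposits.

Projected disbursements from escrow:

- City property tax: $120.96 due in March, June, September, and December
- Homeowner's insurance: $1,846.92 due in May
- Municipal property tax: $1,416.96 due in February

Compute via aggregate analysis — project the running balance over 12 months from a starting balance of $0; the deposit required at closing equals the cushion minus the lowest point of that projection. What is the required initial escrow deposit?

Cushion = 2 × $312.31 = $624.62
Trial balance (start $0, +$312.31 each month, − disbursements):
  Mar: +$312.31 − $120.96 → $191.35
  Apr: +$312.31 → $503.66
  May: +$312.31 − $1,846.92 → -$1,030.95
  Jun: +$312.31 − $120.96 → -$839.60
  Jul: +$312.31 → -$527.29
  Aug: +$312.31 → -$214.98
  Sep: +$312.31 − $120.96 → -$23.63
  Oct: +$312.31 → $288.68
  Nov: +$312.31 → $600.99
  Dec: +$312.31 − $120.96 → $792.34
  Jan: +$312.31 → $1,104.65
  Feb: +$312.31 − $1,416.96 → $0.00
Lowest trial balance = -$1,030.95 (May)
Initial deposit = cushion − low point = $624.62 − (-$1,030.95) = $1,655.57

$1,655.57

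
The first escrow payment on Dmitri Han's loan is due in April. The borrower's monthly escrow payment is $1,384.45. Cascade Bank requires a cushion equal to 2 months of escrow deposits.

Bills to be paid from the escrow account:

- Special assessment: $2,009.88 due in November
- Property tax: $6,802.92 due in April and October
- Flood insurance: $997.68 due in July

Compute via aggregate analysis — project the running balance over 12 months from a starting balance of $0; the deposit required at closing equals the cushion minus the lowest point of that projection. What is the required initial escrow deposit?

Cushion = 2 × $1,384.45 = $2,768.90
Trial balance (start $0, +$1,384.45 each month, − disbursements):
  Apr: +$1,384.45 − $6,802.92 → -$5,418.47
  May: +$1,384.45 → -$4,034.02
  Jun: +$1,384.45 → -$2,649.57
  Jul: +$1,384.45 − $997.68 → -$2,262.80
  Aug: +$1,384.45 → -$878.35
  Sep: +$1,384.45 → $506.10
  Oct: +$1,384.45 − $6,802.92 → -$4,912.37
  Nov: +$1,384.45 − $2,009.88 → -$5,537.80
  Dec: +$1,384.45 → -$4,153.35
  Jan: +$1,384.45 → -$2,768.90
  Feb: +$1,384.45 → -$1,384.45
  Mar: +$1,384.45 → $0.00
Lowest trial balance = -$5,537.80 (Nov)
Initial deposit = cushion − low point = $2,768.90 − (-$5,537.80) = $8,306.70

$8,306.70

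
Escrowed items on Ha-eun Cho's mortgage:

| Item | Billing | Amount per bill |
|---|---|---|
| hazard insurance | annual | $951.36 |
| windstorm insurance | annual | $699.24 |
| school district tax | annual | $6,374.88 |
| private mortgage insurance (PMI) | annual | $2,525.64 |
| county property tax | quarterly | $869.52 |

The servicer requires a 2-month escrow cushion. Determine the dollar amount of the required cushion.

Hazard insurance — $951.36/yr
Windstorm insurance — $699.24/yr
School district tax — $6,374.88/yr
Private mortgage insurance (PMI) — $2,525.64/yr
County property tax — $869.52 × 4 = $3,478.08/yr
Yearly total = $951.36 + $699.24 + $6,374.88 + $2,525.64 + $3,478.08 = $14,029.20
Per month = $14,029.20 ÷ 12 = $1,169.10
Cushion = 2 × $1,169.10 = $2,338.20

$2,338.20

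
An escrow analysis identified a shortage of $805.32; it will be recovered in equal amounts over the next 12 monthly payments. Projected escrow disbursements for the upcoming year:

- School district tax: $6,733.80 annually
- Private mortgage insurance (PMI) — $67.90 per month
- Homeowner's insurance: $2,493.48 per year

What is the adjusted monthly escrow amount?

School district tax = $6,733.80 per year
Private mortgage insurance (PMI) = $67.90 × 12 = $814.80 per year
Homeowner's insurance = $2,493.48 per year
Total annual escrow = $10,042.08
Monthly = $10,042.08 ÷ 12 = $836.84
Monthly shortage recovery: $805.32 / 12 = $67.11
New monthly escrow = $836.84 + $67.11 = $903.95

$903.95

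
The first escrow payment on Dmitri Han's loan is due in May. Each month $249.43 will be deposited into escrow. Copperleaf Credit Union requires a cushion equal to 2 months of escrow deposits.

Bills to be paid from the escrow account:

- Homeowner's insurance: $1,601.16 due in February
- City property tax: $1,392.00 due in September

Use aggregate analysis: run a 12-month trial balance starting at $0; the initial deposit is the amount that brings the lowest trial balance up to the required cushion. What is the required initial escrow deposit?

Cushion = 2 × $249.43 = $498.86
Trial balance (start $0, +$249.43 each month, − disbursements):
  May: +$249.43 → $249.43
  Jun: +$249.43 → $498.86
  Jul: +$249.43 → $748.29
  Aug: +$249.43 → $997.72
  Sep: +$249.43 − $1,392.00 → -$144.85
  Oct: +$249.43 → $104.58
  Nov: +$249.43 → $354.01
  Dec: +$249.43 → $603.44
  Jan: +$249.43 → $852.87
  Feb: +$249.43 − $1,601.16 → -$498.86
  Mar: +$249.43 → -$249.43
  Apr: +$249.43 → $0.00
Lowest trial balance = -$498.86 (Feb)
Initial deposit = cushion − low point = $498.86 − (-$498.86) = $997.72

$997.72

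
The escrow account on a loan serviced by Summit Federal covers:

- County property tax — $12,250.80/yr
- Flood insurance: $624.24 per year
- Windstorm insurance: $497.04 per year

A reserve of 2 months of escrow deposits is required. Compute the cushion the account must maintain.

$2,228.68

County property tax — $12,250.80
Flood insurance — $624.24
Windstorm insurance — $497.04
Combined annual = $13,372.08
Monthly escrow = $13,372.08 / 12 = $1,114.34
Required cushion = 2 × $1,114.34 = $2,228.68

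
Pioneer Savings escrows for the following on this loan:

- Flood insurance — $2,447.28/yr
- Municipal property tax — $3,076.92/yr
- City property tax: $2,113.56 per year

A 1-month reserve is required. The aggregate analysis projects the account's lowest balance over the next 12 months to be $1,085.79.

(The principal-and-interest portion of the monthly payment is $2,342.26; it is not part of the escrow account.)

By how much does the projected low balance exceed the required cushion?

Flood insurance: $2,447.28 annually
Municipal property tax: $3,076.92 annually
City property tax: $2,113.56 annually
Total per year = $7,637.76
Monthly escrow = $7,637.76 ÷ 12 = $636.48
Cushion = 1 × $636.48 = $636.48
Surplus = $1,085.79 − $636.48 = $449.31

$449.31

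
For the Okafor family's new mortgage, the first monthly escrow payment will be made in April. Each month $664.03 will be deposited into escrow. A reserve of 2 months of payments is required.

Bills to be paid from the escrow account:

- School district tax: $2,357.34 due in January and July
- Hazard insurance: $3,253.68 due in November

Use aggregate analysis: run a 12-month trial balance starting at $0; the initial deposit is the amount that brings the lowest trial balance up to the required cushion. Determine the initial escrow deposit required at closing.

$2,656.12

Cushion = 2 × $664.03 = $1,328.06
Trial balance (start $0, +$664.03 each month, − disbursements):
  Apr: +$664.03 → $664.03
  May: +$664.03 → $1,328.06
  Jun: +$664.03 → $1,992.09
  Jul: +$664.03 − $2,357.34 → $298.78
  Aug: +$664.03 → $962.81
  Sep: +$664.03 → $1,626.84
  Oct: +$664.03 → $2,290.87
  Nov: +$664.03 − $3,253.68 → -$298.78
  Dec: +$664.03 → $365.25
  Jan: +$664.03 − $2,357.34 → -$1,328.06
  Feb: +$664.03 → -$664.03
  Mar: +$664.03 → $0.00
Lowest trial balance = -$1,328.06 (Jan)
Initial deposit = cushion − low point = $1,328.06 − (-$1,328.06) = $2,656.12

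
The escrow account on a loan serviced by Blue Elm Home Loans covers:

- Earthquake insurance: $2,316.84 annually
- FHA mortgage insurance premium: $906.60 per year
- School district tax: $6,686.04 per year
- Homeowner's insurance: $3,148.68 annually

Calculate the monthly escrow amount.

$1,088.18

Earthquake insurance — $2,316.84/yr
FHA mortgage insurance premium — $906.60/yr
School district tax — $6,686.04/yr
Homeowner's insurance — $3,148.68/yr
Annual escrow total = $2,316.84 + $906.60 + $6,686.04 + $3,148.68 = $13,058.16
Base monthly escrow = $13,058.16 / 12 = $1,088.18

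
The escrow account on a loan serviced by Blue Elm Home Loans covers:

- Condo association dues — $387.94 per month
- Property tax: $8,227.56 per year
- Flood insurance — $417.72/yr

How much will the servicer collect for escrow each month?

$1,108.38

Condo association dues = $387.94 × 12 = $4,655.28
Property tax = $8,227.56
Flood insurance = $417.72
Combined annual = $4,655.28 + $8,227.56 + $417.72 = $13,300.56
Monthly escrow = $13,300.56 ÷ 12 = $1,108.38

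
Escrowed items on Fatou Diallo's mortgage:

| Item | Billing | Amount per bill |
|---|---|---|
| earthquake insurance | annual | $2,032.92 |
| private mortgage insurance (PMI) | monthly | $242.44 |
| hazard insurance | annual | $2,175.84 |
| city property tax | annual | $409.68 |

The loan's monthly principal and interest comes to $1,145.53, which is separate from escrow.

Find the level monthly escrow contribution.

Earthquake insurance = $2,032.92/yr
Private mortgage insurance (PMI) = $242.44 × 12 = $2,909.28/yr
Hazard insurance = $2,175.84/yr
City property tax = $409.68/yr
Combined annual = $7,527.72
Per month = $7,527.72 ÷ 12 = $627.31

$627.31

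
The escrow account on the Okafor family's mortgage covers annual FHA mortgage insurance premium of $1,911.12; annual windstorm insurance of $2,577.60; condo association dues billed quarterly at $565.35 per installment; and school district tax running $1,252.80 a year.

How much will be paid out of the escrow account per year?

FHA mortgage insurance premium = $1,911.12/yr
Windstorm insurance = $2,577.60/yr
Condo association dues = $565.35 × 4 = $2,261.40/yr
School district tax = $1,252.80/yr
Annual escrow total = $8,002.92

$8,002.92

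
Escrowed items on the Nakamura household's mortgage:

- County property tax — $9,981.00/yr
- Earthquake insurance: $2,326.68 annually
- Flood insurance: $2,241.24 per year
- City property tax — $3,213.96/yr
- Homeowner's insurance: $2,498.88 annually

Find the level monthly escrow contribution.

County property tax = $9,981.00
Earthquake insurance = $2,326.68
Flood insurance = $2,241.24
City property tax = $3,213.96
Homeowner's insurance = $2,498.88
Total per year = $9,981.00 + $2,326.68 + $2,241.24 + $3,213.96 + $2,498.88 = $20,261.76
Monthly = $20,261.76 / 12 = $1,688.48

$1,688.48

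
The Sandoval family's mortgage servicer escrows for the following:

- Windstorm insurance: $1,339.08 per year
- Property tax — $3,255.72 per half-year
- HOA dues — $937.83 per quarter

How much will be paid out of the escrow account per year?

$11,601.84

Windstorm insurance — $1,339.08/yr
Property tax — $3,255.72 × 2 = $6,511.44/yr
HOA dues — $937.83 × 4 = $3,751.32/yr
Total annual escrow = $11,601.84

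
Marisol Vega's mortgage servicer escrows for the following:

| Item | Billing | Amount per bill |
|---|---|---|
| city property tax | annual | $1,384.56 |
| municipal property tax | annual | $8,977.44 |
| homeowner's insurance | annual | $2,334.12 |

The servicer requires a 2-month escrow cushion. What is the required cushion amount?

City property tax = $1,384.56/yr
Municipal property tax = $8,977.44/yr
Homeowner's insurance = $2,334.12/yr
Combined annual = $12,696.12
Base monthly escrow = $12,696.12 / 12 = $1,058.01
Reserve = 2 × $1,058.01 = $2,116.02

$2,116.02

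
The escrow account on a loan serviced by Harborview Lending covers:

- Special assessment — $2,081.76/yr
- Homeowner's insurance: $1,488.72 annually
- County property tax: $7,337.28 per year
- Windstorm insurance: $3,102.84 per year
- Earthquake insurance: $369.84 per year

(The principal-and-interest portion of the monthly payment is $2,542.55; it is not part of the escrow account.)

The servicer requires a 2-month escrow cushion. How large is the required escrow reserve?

Special assessment = $2,081.76
Homeowner's insurance = $1,488.72
County property tax = $7,337.28
Windstorm insurance = $3,102.84
Earthquake insurance = $369.84
Total annual escrow = $14,380.44
Per month = $14,380.44 / 12 = $1,198.37
Cushion = 2 × $1,198.37 = $2,396.74

$2,396.74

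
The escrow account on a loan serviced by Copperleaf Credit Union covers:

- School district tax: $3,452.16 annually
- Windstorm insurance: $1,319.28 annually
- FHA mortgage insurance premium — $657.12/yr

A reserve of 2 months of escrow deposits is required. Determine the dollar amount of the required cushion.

$904.76

School district tax = $3,452.16 annually
Windstorm insurance = $1,319.28 annually
FHA mortgage insurance premium = $657.12 annually
Annual escrow total = $5,428.56
Monthly = $5,428.56 ÷ 12 = $452.38
Required cushion = 2 × $452.38 = $904.76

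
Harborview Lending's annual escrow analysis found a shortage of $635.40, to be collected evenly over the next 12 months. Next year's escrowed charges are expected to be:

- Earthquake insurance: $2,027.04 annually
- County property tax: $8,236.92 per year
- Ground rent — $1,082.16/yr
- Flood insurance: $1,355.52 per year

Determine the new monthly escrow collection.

$1,111.42

Earthquake insurance — $2,027.04/yr
County property tax — $8,236.92/yr
Ground rent — $1,082.16/yr
Flood insurance — $1,355.52/yr
Yearly total = $2,027.04 + $8,236.92 + $1,082.16 + $1,355.52 = $12,701.64
Monthly = $12,701.64 / 12 = $1,058.47
Monthly shortage recovery: $635.40 ÷ 12 = $52.95
New monthly escrow = $1,058.47 + $52.95 = $1,111.42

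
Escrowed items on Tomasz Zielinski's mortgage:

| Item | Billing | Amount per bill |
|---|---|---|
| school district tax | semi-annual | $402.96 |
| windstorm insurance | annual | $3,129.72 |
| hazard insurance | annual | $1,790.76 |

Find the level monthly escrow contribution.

School district tax — $402.96 × 2 = $805.92 per year
Windstorm insurance — $3,129.72 per year
Hazard insurance — $1,790.76 per year
Total per year = $5,726.40
Per month = $5,726.40 ÷ 12 = $477.20

$477.20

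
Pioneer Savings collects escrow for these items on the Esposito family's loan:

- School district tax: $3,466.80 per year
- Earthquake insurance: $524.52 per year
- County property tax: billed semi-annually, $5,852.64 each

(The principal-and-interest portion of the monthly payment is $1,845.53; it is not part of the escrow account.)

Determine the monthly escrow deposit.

$1,308.05

School district tax = $3,466.80
Earthquake insurance = $524.52
County property tax = $5,852.64 × 2 = $11,705.28
Combined annual = $3,466.80 + $524.52 + $11,705.28 = $15,696.60
Monthly escrow = $15,696.60 ÷ 12 = $1,308.05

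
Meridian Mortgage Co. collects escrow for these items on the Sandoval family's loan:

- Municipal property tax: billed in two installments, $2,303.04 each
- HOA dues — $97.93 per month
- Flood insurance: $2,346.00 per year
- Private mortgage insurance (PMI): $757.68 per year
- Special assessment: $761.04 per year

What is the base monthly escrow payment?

Municipal property tax = $2,303.04 × 2 = $4,606.08 annually
HOA dues = $97.93 × 12 = $1,175.16 annually
Flood insurance = $2,346.00 annually
Private mortgage insurance (PMI) = $757.68 annually
Special assessment = $761.04 annually
Combined annual = $9,645.96
Monthly = $9,645.96 ÷ 12 = $803.83

$803.83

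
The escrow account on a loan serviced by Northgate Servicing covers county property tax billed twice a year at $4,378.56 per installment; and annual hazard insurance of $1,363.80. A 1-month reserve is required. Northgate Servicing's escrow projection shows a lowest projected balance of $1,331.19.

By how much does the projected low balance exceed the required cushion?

$487.78

County property tax = $4,378.56 × 2 = $8,757.12/yr
Hazard insurance = $1,363.80/yr
Combined annual = $8,757.12 + $1,363.80 = $10,120.92
Monthly escrow = $10,120.92 / 12 = $843.41
Cushion = 1 × $843.41 = $843.41
Surplus = $1,331.19 − $843.41 = $487.78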